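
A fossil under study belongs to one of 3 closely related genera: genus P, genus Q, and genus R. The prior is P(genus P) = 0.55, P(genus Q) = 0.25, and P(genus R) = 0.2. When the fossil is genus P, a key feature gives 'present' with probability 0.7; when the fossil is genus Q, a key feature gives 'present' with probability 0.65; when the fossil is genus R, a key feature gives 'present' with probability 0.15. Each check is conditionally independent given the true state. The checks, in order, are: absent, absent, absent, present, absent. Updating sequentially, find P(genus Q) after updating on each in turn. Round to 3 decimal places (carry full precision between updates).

0.115

After 'absent': normaliser = 0.3·0.5500 + 0.35·0.2500 + 0.85·0.2000; P(genus P) ≈ 0.3905, P(genus Q) ≈ 0.2071, P(genus R) ≈ 0.4024
After 'absent': normaliser = 0.3·0.3905 + 0.35·0.2071 + 0.85·0.4024; P(genus P) ≈ 0.2204, P(genus Q) ≈ 0.1363, P(genus R) ≈ 0.6433
After 'absent': normaliser = 0.3·0.2204 + 0.35·0.1363 + 0.85·0.6433; P(genus P) ≈ 0.1001, P(genus Q) ≈ 0.0722, P(genus R) ≈ 0.8277
After 'present': normaliser = 0.7·0.1001 + 0.65·0.0722 + 0.15·0.8277; P(genus P) ≈ 0.2905, P(genus Q) ≈ 0.1947, P(genus R) ≈ 0.5148
After 'absent': normaliser = 0.3·0.2905 + 0.35·0.1947 + 0.85·0.5148; P(genus P) ≈ 0.1470, P(genus Q) ≈ 0.1149, P(genus R) ≈ 0.7381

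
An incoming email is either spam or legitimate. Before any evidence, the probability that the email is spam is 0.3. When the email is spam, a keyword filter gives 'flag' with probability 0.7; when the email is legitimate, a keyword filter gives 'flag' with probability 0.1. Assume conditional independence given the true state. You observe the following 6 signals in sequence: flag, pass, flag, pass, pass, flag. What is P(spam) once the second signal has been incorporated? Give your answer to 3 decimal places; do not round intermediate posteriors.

Each posterior becomes the prior for the next update.
After 'flag': P(spam) = 0.7·0.3000 / (0.7·0.3000 + 0.1·0.7000) ≈ 0.7500
After 'pass': P(spam) = 0.3·0.7500 / (0.3·0.7500 + 0.9·0.2500) ≈ 0.5000

0.500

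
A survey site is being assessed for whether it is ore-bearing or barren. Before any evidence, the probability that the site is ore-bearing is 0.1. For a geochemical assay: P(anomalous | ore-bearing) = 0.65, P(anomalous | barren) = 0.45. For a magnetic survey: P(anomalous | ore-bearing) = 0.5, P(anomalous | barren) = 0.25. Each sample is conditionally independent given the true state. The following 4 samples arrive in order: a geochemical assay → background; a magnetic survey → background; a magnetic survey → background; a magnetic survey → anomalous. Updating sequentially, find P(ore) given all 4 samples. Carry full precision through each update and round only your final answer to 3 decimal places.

After a geochemical assay='background': P(ore) = 0.35·0.1000 / (0.35·0.1000 + 0.55·0.9000) ≈ 0.0660
After a magnetic survey='background': P(ore) = 0.5·0.0660 / (0.5·0.0660 + 0.75·0.9340) ≈ 0.0450
After a magnetic survey='background': P(ore) = 0.5·0.0450 / (0.5·0.0450 + 0.75·0.9550) ≈ 0.0305
After a magnetic survey='anomalous': P(ore) = 0.5·0.0305 / (0.5·0.0305 + 0.25·0.9695) ≈ 0.0591

0.059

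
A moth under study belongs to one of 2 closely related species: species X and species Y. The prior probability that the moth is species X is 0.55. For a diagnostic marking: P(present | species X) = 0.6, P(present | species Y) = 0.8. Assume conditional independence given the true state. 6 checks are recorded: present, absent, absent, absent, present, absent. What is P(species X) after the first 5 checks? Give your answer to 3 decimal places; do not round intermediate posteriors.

0.846

After 'present': P(species X) = 0.6·0.5500 / (0.6·0.5500 + 0.8·0.4500) ≈ 0.4783
After 'absent': P(species X) = 0.4·0.4783 / (0.4·0.4783 + 0.2·0.5217) ≈ 0.6471
After 'absent': P(species X) = 0.4·0.6471 / (0.4·0.6471 + 0.2·0.3529) ≈ 0.7857
After 'absent': P(species X) = 0.4·0.7857 / (0.4·0.7857 + 0.2·0.2143) ≈ 0.8800
After 'present': P(species X) = 0.6·0.8800 / (0.6·0.8800 + 0.8·0.1200) ≈ 0.8462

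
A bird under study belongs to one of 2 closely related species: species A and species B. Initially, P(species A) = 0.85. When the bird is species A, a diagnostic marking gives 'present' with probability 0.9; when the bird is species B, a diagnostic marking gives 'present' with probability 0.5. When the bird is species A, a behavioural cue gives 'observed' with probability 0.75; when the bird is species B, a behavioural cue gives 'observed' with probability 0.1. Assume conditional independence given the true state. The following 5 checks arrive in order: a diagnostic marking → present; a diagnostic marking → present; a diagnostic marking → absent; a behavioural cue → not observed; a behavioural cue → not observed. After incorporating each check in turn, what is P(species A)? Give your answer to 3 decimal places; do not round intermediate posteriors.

After a diagnostic marking='present': P(species A) = 0.9·0.8500 / (0.9·0.8500 + 0.5·0.1500) ≈ 0.9107
After a diagnostic marking='present': P(species A) = 0.9·0.9107 / (0.9·0.9107 + 0.5·0.0893) ≈ 0.9483
After a diagnostic marking='absent': P(species A) = 0.1·0.9483 / (0.1·0.9483 + 0.5·0.0517) ≈ 0.7860
After a behavioural cue='not observed': P(species A) = 0.25·0.7860 / (0.25·0.7860 + 0.9·0.2140) ≈ 0.5050
After a behavioural cue='not observed': P(species A) = 0.25·0.5050 / (0.25·0.5050 + 0.9·0.4950) ≈ 0.2208

0.221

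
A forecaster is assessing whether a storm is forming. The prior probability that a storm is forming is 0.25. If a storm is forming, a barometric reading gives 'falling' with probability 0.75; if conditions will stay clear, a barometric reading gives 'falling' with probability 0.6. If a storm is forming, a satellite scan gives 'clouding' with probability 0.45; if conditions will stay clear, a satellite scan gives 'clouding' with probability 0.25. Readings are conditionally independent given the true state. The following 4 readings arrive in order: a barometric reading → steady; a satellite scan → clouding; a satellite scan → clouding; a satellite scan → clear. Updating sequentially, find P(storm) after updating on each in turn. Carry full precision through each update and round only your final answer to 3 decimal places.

After a barometric reading='steady': P(storm) = 0.25·0.2500 / (0.25·0.2500 + 0.4·0.7500) ≈ 0.1724
After a satellite scan='clouding': P(storm) = 0.45·0.1724 / (0.45·0.1724 + 0.25·0.8276) ≈ 0.2727
After a satellite scan='clouding': P(storm) = 0.45·0.2727 / (0.45·0.2727 + 0.25·0.7273) ≈ 0.4030
After a satellite scan='clear': P(storm) = 0.55·0.4030 / (0.55·0.4030 + 0.75·0.5970) ≈ 0.3311

0.331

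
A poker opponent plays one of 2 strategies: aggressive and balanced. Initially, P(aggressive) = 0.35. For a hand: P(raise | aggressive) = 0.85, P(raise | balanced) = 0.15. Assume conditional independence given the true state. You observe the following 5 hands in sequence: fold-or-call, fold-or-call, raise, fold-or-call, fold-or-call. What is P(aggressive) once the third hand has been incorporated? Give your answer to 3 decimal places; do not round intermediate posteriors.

Apply Bayes' rule sequentially, carrying P(aggressive) forward.
After 'fold-or-call': P(aggressive) = 0.15·0.3500 / (0.15·0.3500 + 0.85·0.6500) ≈ 0.0868
After 'fold-or-call': P(aggressive) = 0.15·0.0868 / (0.15·0.0868 + 0.85·0.9132) ≈ 0.0165
After 'raise': P(aggressive) = 0.85·0.0165 / (0.85·0.0165 + 0.15·0.9835) ≈ 0.0868

0.087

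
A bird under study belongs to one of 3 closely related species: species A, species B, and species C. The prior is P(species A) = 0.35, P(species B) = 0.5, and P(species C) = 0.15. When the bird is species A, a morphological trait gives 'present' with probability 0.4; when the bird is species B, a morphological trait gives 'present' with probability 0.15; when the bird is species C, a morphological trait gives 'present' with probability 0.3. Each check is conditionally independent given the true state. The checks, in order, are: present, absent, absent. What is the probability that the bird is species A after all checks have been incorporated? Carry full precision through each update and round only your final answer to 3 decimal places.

0.398

After 'present': normaliser = 0.4·0.3500 + 0.15·0.5000 + 0.3·0.1500; P(species A) ≈ 0.5385, P(species B) ≈ 0.2885, P(species C) ≈ 0.1731
After 'absent': normaliser = 0.6·0.5385 + 0.85·0.2885 + 0.7·0.1731; P(species A) ≈ 0.4686, P(species B) ≈ 0.3556, P(species C) ≈ 0.1757
After 'absent': normaliser = 0.6·0.4686 + 0.85·0.3556 + 0.7·0.1757; P(species A) ≈ 0.3980, P(species B) ≈ 0.4279, P(species C) ≈ 0.1741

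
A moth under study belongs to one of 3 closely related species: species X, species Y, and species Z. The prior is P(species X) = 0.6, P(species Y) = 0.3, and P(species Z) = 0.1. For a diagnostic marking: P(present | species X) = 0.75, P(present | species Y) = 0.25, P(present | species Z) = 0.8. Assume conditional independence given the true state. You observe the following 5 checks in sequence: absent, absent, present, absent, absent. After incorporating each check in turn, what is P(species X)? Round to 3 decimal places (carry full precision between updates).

0.069

Each posterior becomes the prior for the next update.
After 'absent': normaliser = 0.25·0.6000 + 0.75·0.3000 + 0.2·0.1000; P(species X) ≈ 0.3797, P(species Y) ≈ 0.5696, P(species Z) ≈ 0.0506
After 'absent': normaliser = 0.25·0.3797 + 0.75·0.5696 + 0.2·0.0506; P(species X) ≈ 0.1784, P(species Y) ≈ 0.8026, P(species Z) ≈ 0.0190
After 'present': normaliser = 0.75·0.1784 + 0.25·0.8026 + 0.8·0.0190; P(species X) ≈ 0.3826, P(species Y) ≈ 0.5739, P(species Z) ≈ 0.0435
After 'absent': normaliser = 0.25·0.3826 + 0.75·0.5739 + 0.2·0.0435; P(species X) ≈ 0.1789, P(species Y) ≈ 0.8049, P(species Z) ≈ 0.0163
After 'absent': normaliser = 0.25·0.1789 + 0.75·0.8049 + 0.2·0.0163; P(species X) ≈ 0.0686, P(species Y) ≈ 0.9264, P(species Z) ≈ 0.0050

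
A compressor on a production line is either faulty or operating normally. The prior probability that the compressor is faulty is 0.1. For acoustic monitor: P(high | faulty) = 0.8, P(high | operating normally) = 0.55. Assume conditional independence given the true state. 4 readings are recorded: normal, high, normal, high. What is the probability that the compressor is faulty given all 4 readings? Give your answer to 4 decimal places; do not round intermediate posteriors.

After 'normal': P(faulty) = 0.2·0.1000 / (0.2·0.1000 + 0.45·0.9000) ≈ 0.0471
After 'high': P(faulty) = 0.8·0.0471 / (0.8·0.0471 + 0.55·0.9529) ≈ 0.0670
After 'normal': P(faulty) = 0.2·0.0670 / (0.2·0.0670 + 0.45·0.9330) ≈ 0.0309
After 'high': P(faulty) = 0.8·0.0309 / (0.8·0.0309 + 0.55·0.9691) ≈ 0.0444

0.0444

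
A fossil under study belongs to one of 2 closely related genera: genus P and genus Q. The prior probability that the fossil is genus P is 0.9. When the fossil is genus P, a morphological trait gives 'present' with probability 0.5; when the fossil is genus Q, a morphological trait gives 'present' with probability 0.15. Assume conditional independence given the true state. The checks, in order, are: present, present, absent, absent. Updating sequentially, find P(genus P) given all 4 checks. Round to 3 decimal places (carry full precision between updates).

0.972

Apply Bayes' rule sequentially, carrying P(genus P) forward.
After 'present': P(genus P) = 0.5·0.9000 / (0.5·0.9000 + 0.15·0.1000) ≈ 0.9677
After 'present': P(genus P) = 0.5·0.9677 / (0.5·0.9677 + 0.15·0.0323) ≈ 0.9901
After 'absent': P(genus P) = 0.5·0.9901 / (0.5·0.9901 + 0.85·0.0099) ≈ 0.9833
After 'absent': P(genus P) = 0.5·0.9833 / (0.5·0.9833 + 0.85·0.0167) ≈ 0.9719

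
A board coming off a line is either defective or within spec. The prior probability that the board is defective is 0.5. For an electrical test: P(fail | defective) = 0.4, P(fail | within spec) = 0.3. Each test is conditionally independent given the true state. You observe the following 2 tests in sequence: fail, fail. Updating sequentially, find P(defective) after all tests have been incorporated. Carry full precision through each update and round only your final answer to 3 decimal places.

0.640

After 'fail': P(defective) = 0.4·0.5000 / (0.4·0.5000 + 0.3·0.5000) ≈ 0.5714
After 'fail': P(defective) = 0.4·0.5714 / (0.4·0.5714 + 0.3·0.4286) ≈ 0.6400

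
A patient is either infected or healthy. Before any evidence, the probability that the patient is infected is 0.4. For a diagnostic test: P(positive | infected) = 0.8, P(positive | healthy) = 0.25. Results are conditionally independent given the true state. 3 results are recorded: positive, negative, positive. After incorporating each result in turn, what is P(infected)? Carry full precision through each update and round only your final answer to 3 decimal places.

0.645

After 'positive': P(infected) = 0.8·0.4000 / (0.8·0.4000 + 0.25·0.6000) ≈ 0.6809
After 'negative': P(infected) = 0.2·0.6809 / (0.2·0.6809 + 0.75·0.3191) ≈ 0.3626
After 'positive': P(infected) = 0.8·0.3626 / (0.8·0.3626 + 0.25·0.6374) ≈ 0.6454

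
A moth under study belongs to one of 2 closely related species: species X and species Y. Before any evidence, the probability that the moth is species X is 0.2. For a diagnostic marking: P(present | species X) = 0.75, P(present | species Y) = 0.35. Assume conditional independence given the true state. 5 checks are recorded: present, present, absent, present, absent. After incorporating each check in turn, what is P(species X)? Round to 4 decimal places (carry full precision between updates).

After 'present': P(species X) = 0.75·0.2000 / (0.75·0.2000 + 0.35·0.8000) ≈ 0.3488
After 'present': P(species X) = 0.75·0.3488 / (0.75·0.3488 + 0.35·0.6512) ≈ 0.5344
After 'absent': P(species X) = 0.25·0.5344 / (0.25·0.5344 + 0.65·0.4656) ≈ 0.3063
After 'present': P(species X) = 0.75·0.3063 / (0.75·0.3063 + 0.35·0.6937) ≈ 0.4862
After 'absent': P(species X) = 0.25·0.4862 / (0.25·0.4862 + 0.65·0.5138) ≈ 0.2668

0.2668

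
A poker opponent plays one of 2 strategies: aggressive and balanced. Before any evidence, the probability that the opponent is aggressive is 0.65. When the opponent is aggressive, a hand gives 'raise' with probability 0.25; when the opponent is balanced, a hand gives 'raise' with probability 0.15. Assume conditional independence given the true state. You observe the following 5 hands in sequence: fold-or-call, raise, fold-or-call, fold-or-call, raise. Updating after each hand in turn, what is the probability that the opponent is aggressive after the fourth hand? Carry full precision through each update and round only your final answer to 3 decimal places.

0.680

After 'fold-or-call': P(aggressive) = 0.75·0.6500 / (0.75·0.6500 + 0.85·0.3500) ≈ 0.6210
After 'raise': P(aggressive) = 0.25·0.6210 / (0.25·0.6210 + 0.15·0.3790) ≈ 0.7320
After 'fold-or-call': P(aggressive) = 0.75·0.7320 / (0.75·0.7320 + 0.85·0.2680) ≈ 0.7067
After 'fold-or-call': P(aggressive) = 0.75·0.7067 / (0.75·0.7067 + 0.85·0.2933) ≈ 0.6801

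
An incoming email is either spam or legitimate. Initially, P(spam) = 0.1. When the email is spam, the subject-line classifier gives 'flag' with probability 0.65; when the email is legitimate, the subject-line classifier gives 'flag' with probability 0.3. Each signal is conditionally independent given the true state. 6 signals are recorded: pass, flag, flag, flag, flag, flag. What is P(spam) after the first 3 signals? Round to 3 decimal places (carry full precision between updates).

0.207

Each posterior becomes the prior for the next update.
After 'pass': P(spam) = 0.35·0.1000 / (0.35·0.1000 + 0.7·0.9000) ≈ 0.0526
After 'flag': P(spam) = 0.65·0.0526 / (0.65·0.0526 + 0.3·0.9474) ≈ 0.1074
After 'flag': P(spam) = 0.65·0.1074 / (0.65·0.1074 + 0.3·0.8926) ≈ 0.2069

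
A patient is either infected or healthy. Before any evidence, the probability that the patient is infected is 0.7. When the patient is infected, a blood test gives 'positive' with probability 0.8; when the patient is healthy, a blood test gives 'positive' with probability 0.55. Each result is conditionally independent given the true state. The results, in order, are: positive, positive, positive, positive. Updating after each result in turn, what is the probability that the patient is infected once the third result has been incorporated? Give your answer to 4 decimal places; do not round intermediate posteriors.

After 'positive': P(infected) = 0.8·0.7000 / (0.8·0.7000 + 0.55·0.3000) ≈ 0.7724
After 'positive': P(infected) = 0.8·0.7724 / (0.8·0.7724 + 0.55·0.2276) ≈ 0.8316
After 'positive': P(infected) = 0.8·0.8316 / (0.8·0.8316 + 0.55·0.1684) ≈ 0.8778

0.8778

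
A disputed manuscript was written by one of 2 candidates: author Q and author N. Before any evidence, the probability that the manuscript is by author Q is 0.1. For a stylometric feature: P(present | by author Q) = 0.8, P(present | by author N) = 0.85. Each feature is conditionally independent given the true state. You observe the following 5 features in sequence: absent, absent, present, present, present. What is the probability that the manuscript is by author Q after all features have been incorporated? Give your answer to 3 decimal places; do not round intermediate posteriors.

0.141

After 'absent': P(author Q) = 0.2·0.1000 / (0.2·0.1000 + 0.15·0.9000) ≈ 0.1290
After 'absent': P(author Q) = 0.2·0.1290 / (0.2·0.1290 + 0.15·0.8710) ≈ 0.1649
After 'present': P(author Q) = 0.8·0.1649 / (0.8·0.1649 + 0.85·0.8351) ≈ 0.1568
After 'present': P(author Q) = 0.8·0.1568 / (0.8·0.1568 + 0.85·0.8432) ≈ 0.1489
After 'present': P(author Q) = 0.8·0.1489 / (0.8·0.1489 + 0.85·0.8511) ≈ 0.1414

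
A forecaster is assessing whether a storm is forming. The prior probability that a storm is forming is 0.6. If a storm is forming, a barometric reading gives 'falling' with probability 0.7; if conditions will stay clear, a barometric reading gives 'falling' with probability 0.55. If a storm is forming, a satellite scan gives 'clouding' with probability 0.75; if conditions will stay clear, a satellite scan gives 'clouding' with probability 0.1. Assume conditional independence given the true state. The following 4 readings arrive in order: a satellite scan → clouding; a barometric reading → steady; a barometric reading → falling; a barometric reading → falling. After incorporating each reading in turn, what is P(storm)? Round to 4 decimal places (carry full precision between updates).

0.9239

After a satellite scan='clouding': P(storm) = 0.75·0.6000 / (0.75·0.6000 + 0.1·0.4000) ≈ 0.9184
After a barometric reading='steady': P(storm) = 0.3·0.9184 / (0.3·0.9184 + 0.45·0.0816) ≈ 0.8824
After a barometric reading='falling': P(storm) = 0.7·0.8824 / (0.7·0.8824 + 0.55·0.1176) ≈ 0.9052
After a barometric reading='falling': P(storm) = 0.7·0.9052 / (0.7·0.9052 + 0.55·0.0948) ≈ 0.9239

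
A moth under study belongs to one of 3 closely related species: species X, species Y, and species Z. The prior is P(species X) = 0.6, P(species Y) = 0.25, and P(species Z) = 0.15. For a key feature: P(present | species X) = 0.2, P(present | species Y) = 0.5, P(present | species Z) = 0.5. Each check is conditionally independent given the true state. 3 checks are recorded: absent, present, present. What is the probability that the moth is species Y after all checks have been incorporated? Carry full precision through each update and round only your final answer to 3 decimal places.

0.452

Each posterior becomes the prior for the next update.
After 'absent': normaliser = 0.8·0.6000 + 0.5·0.2500 + 0.5·0.1500; P(species X) ≈ 0.7059, P(species Y) ≈ 0.1838, P(species Z) ≈ 0.1103
After 'present': normaliser = 0.2·0.7059 + 0.5·0.1838 + 0.5·0.1103; P(species X) ≈ 0.4898, P(species Y) ≈ 0.3189, P(species Z) ≈ 0.1913
After 'present': normaliser = 0.2·0.4898 + 0.5·0.3189 + 0.5·0.1913; P(species X) ≈ 0.2775, P(species Y) ≈ 0.4516, P(species Z) ≈ 0.2710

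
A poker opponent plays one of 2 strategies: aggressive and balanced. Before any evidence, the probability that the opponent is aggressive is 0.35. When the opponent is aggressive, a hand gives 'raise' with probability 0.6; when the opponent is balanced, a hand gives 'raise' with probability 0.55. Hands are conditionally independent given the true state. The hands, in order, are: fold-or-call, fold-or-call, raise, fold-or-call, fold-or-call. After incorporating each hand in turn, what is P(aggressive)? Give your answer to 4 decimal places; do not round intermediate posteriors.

After 'fold-or-call': P(aggressive) = 0.4·0.3500 / (0.4·0.3500 + 0.45·0.6500) ≈ 0.3237
After 'fold-or-call': P(aggressive) = 0.4·0.3237 / (0.4·0.3237 + 0.45·0.6763) ≈ 0.2985
After 'raise': P(aggressive) = 0.6·0.2985 / (0.6·0.2985 + 0.55·0.7015) ≈ 0.3170
After 'fold-or-call': P(aggressive) = 0.4·0.3170 / (0.4·0.3170 + 0.45·0.6830) ≈ 0.2921
After 'fold-or-call': P(aggressive) = 0.4·0.2921 / (0.4·0.2921 + 0.45·0.7079) ≈ 0.2683

0.2683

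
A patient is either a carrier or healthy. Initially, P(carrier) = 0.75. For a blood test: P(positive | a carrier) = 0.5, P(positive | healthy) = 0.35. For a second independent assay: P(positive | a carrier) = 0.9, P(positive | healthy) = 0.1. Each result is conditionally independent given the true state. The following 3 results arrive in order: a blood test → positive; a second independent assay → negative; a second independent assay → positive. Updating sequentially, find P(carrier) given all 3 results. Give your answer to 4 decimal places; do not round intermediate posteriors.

0.8108

Apply Bayes' rule sequentially, carrying P(carrier) forward.
After a blood test='positive': P(carrier) = 0.5·0.7500 / (0.5·0.7500 + 0.35·0.2500) ≈ 0.8108
After a second independent assay='negative': P(carrier) = 0.1·0.8108 / (0.1·0.8108 + 0.9·0.1892) ≈ 0.3226
After a second independent assay='positive': P(carrier) = 0.9·0.3226 / (0.9·0.3226 + 0.1·0.6774) ≈ 0.8108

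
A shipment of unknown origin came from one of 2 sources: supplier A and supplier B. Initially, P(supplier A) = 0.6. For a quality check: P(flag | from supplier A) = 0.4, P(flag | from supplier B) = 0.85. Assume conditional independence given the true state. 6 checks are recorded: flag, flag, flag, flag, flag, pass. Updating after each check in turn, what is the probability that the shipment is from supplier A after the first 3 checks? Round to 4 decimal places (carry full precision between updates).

After 'flag': P(supplier A) = 0.4·0.6000 / (0.4·0.6000 + 0.85·0.4000) ≈ 0.4138
After 'flag': P(supplier A) = 0.4·0.4138 / (0.4·0.4138 + 0.85·0.5862) ≈ 0.2494
After 'flag': P(supplier A) = 0.4·0.2494 / (0.4·0.2494 + 0.85·0.7506) ≈ 0.1352

0.1352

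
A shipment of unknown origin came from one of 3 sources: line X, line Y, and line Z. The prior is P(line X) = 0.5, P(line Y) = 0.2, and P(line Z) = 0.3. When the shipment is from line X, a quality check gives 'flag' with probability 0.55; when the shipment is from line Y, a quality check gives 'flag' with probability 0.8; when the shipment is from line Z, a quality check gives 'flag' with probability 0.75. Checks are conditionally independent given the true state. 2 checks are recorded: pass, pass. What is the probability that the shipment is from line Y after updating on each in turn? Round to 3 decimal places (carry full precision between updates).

0.063

After 'pass': normaliser = 0.45·0.5000 + 0.2·0.2000 + 0.25·0.3000; P(line X) ≈ 0.6618, P(line Y) ≈ 0.1176, P(line Z) ≈ 0.2206
After 'pass': normaliser = 0.45·0.6618 + 0.2·0.1176 + 0.25·0.2206; P(line X) ≈ 0.7910, P(line Y) ≈ 0.0625, P(line Z) ≈ 0.1465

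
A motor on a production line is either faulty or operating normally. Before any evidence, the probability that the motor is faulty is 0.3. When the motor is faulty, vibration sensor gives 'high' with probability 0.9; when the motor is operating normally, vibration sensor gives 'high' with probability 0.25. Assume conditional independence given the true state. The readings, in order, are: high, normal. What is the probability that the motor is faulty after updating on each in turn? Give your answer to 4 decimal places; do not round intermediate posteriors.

After 'high': P(faulty) = 0.9·0.3000 / (0.9·0.3000 + 0.25·0.7000) ≈ 0.6067
After 'normal': P(faulty) = 0.1·0.6067 / (0.1·0.6067 + 0.75·0.3933) ≈ 0.1706

0.1706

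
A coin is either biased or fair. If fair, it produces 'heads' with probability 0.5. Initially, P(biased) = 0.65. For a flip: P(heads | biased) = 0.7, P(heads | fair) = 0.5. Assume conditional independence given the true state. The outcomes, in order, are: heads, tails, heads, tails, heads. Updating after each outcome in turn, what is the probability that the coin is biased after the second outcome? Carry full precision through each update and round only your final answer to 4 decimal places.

0.6094

After 'heads': P(biased) = 0.7·0.6500 / (0.7·0.6500 + 0.5·0.3500) ≈ 0.7222
After 'tails': P(biased) = 0.3·0.7222 / (0.3·0.7222 + 0.5·0.2778) ≈ 0.6094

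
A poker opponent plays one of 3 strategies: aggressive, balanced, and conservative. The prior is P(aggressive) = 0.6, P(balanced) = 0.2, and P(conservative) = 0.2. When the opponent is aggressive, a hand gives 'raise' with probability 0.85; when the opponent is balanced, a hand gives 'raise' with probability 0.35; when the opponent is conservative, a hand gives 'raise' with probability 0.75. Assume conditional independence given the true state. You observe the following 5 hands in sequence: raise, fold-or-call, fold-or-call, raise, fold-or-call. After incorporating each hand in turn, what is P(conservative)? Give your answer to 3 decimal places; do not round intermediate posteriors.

After 'raise': normaliser = 0.85·0.6000 + 0.35·0.2000 + 0.75·0.2000; P(aggressive) ≈ 0.6986, P(balanced) ≈ 0.0959, P(conservative) ≈ 0.2055
After 'fold-or-call': normaliser = 0.15·0.6986 + 0.65·0.0959 + 0.25·0.2055; P(aggressive) ≈ 0.4796, P(balanced) ≈ 0.2853, P(conservative) ≈ 0.2351
After 'fold-or-call': normaliser = 0.15·0.4796 + 0.65·0.2853 + 0.25·0.2351; P(aggressive) ≈ 0.2276, P(balanced) ≈ 0.5865, P(conservative) ≈ 0.1859
After 'raise': normaliser = 0.85·0.2276 + 0.35·0.5865 + 0.75·0.1859; P(aggressive) ≈ 0.3594, P(balanced) ≈ 0.3815, P(conservative) ≈ 0.2591
After 'fold-or-call': normaliser = 0.15·0.3594 + 0.65·0.3815 + 0.25·0.2591; P(aggressive) ≈ 0.1471, P(balanced) ≈ 0.6763, P(conservative) ≈ 0.1767

0.177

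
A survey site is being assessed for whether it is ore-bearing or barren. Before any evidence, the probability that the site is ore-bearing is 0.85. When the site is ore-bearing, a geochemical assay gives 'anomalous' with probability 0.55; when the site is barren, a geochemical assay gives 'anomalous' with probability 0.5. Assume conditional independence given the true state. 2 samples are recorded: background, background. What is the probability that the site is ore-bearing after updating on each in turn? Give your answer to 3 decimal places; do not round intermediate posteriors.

0.821

After 'background': P(ore) = 0.45·0.8500 / (0.45·0.8500 + 0.5·0.1500) ≈ 0.8361
After 'background': P(ore) = 0.45·0.8361 / (0.45·0.8361 + 0.5·0.1639) ≈ 0.8211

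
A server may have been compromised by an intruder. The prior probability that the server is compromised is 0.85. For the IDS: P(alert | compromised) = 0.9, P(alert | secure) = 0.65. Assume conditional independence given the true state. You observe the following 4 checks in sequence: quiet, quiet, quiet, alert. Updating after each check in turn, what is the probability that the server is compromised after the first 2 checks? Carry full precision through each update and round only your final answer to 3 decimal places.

0.316

Each posterior becomes the prior for the next update.
After 'quiet': P(compromised) = 0.1·0.8500 / (0.1·0.8500 + 0.35·0.1500) ≈ 0.6182
After 'quiet': P(compromised) = 0.1·0.6182 / (0.1·0.6182 + 0.35·0.3818) ≈ 0.3163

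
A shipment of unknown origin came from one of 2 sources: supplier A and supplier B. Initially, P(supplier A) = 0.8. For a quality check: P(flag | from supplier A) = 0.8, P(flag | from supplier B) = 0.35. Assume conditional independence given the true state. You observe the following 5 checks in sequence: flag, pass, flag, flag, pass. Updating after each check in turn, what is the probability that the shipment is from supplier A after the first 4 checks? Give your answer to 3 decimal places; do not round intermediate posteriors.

After 'flag': P(supplier A) = 0.8·0.8000 / (0.8·0.8000 + 0.35·0.2000) ≈ 0.9014
After 'pass': P(supplier A) = 0.2·0.9014 / (0.2·0.9014 + 0.65·0.0986) ≈ 0.7378
After 'flag': P(supplier A) = 0.8·0.7378 / (0.8·0.7378 + 0.35·0.2622) ≈ 0.8654
After 'flag': P(supplier A) = 0.8·0.8654 / (0.8·0.8654 + 0.35·0.1346) ≈ 0.9363

0.936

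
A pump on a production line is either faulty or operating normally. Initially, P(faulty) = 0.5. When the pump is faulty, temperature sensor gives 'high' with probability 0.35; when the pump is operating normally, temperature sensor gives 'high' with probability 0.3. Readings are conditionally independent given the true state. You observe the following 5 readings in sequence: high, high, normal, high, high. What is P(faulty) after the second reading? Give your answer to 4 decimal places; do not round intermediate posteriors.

0.5765

After 'high': P(faulty) = 0.35·0.5000 / (0.35·0.5000 + 0.3·0.5000) ≈ 0.5385
After 'high': P(faulty) = 0.35·0.5385 / (0.35·0.5385 + 0.3·0.4615) ≈ 0.5765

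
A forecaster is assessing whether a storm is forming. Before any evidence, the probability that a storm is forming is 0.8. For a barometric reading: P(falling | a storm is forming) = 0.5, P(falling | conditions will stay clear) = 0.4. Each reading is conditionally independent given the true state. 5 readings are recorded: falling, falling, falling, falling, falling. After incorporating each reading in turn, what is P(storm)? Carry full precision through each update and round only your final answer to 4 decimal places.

0.9243

After 'falling': P(storm) = 0.5·0.8000 / (0.5·0.8000 + 0.4·0.2000) ≈ 0.8333
After 'falling': P(storm) = 0.5·0.8333 / (0.5·0.8333 + 0.4·0.1667) ≈ 0.8621
After 'falling': P(storm) = 0.5·0.8621 / (0.5·0.8621 + 0.4·0.1379) ≈ 0.8865
After 'falling': P(storm) = 0.5·0.8865 / (0.5·0.8865 + 0.4·0.1135) ≈ 0.9071
After 'falling': P(storm) = 0.5·0.9071 / (0.5·0.9071 + 0.4·0.0929) ≈ 0.9243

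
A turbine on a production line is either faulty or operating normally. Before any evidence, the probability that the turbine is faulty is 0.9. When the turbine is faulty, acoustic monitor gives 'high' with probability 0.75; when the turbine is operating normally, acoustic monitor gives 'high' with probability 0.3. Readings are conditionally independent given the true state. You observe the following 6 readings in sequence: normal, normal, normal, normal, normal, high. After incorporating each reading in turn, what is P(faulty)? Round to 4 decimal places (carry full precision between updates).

0.1156

After 'normal': P(faulty) = 0.25·0.9000 / (0.25·0.9000 + 0.7·0.1000) ≈ 0.7627
After 'normal': P(faulty) = 0.25·0.7627 / (0.25·0.7627 + 0.7·0.2373) ≈ 0.5344
After 'normal': P(faulty) = 0.25·0.5344 / (0.25·0.5344 + 0.7·0.4656) ≈ 0.2908
After 'normal': P(faulty) = 0.25·0.2908 / (0.25·0.2908 + 0.7·0.7092) ≈ 0.1277
After 'normal': P(faulty) = 0.25·0.1277 / (0.25·0.1277 + 0.7·0.8723) ≈ 0.0497
After 'high': P(faulty) = 0.75·0.0497 / (0.75·0.0497 + 0.3·0.9503) ≈ 0.1156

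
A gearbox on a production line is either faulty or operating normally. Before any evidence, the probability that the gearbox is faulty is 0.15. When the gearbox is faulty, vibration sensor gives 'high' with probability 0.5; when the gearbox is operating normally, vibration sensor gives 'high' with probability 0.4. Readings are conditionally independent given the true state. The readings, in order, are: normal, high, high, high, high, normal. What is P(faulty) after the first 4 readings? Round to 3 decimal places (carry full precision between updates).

0.223

After 'normal': P(faulty) = 0.5·0.1500 / (0.5·0.1500 + 0.6·0.8500) ≈ 0.1282
After 'high': P(faulty) = 0.5·0.1282 / (0.5·0.1282 + 0.4·0.8718) ≈ 0.1553
After 'high': P(faulty) = 0.5·0.1553 / (0.5·0.1553 + 0.4·0.8447) ≈ 0.1868
After 'high': P(faulty) = 0.5·0.1868 / (0.5·0.1868 + 0.4·0.8132) ≈ 0.2231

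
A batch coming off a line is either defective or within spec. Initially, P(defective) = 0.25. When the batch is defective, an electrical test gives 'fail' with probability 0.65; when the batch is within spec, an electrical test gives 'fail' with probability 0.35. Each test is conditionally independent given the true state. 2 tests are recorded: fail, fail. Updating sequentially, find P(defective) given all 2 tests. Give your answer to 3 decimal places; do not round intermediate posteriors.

After 'fail': P(defective) = 0.65·0.2500 / (0.65·0.2500 + 0.35·0.7500) ≈ 0.3824
After 'fail': P(defective) = 0.65·0.3824 / (0.65·0.3824 + 0.35·0.6176) ≈ 0.5348

0.535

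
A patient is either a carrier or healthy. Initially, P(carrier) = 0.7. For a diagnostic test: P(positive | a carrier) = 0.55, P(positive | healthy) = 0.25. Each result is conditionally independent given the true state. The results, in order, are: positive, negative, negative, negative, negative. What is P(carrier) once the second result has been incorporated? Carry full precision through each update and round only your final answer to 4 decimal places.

After 'positive': P(carrier) = 0.55·0.7000 / (0.55·0.7000 + 0.25·0.3000) ≈ 0.8370
After 'negative': P(carrier) = 0.45·0.8370 / (0.45·0.8370 + 0.75·0.1630) ≈ 0.7549

0.7549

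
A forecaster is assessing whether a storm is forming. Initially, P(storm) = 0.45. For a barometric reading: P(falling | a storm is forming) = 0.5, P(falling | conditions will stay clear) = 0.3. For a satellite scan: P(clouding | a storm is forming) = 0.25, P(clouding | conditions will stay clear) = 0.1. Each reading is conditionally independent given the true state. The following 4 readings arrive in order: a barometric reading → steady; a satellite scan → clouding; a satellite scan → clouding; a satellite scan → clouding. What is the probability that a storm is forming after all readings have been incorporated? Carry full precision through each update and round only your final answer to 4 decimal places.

0.9013

Each posterior becomes the prior for the next update.
After a barometric reading='steady': P(storm) = 0.5·0.4500 / (0.5·0.4500 + 0.7·0.5500) ≈ 0.3689
After a satellite scan='clouding': P(storm) = 0.25·0.3689 / (0.25·0.3689 + 0.1·0.6311) ≈ 0.5937
After a satellite scan='clouding': P(storm) = 0.25·0.5937 / (0.25·0.5937 + 0.1·0.4063) ≈ 0.7851
After a satellite scan='clouding': P(storm) = 0.25·0.7851 / (0.25·0.7851 + 0.1·0.2149) ≈ 0.9013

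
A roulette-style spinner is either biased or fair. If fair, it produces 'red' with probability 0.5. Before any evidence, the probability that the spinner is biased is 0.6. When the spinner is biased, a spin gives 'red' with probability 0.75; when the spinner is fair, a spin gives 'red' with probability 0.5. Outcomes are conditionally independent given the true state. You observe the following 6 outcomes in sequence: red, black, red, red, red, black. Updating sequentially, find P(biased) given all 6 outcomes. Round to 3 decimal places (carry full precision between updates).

After 'red': P(biased) = 0.75·0.6000 / (0.75·0.6000 + 0.5·0.4000) ≈ 0.6923
After 'black': P(biased) = 0.25·0.6923 / (0.25·0.6923 + 0.5·0.3077) ≈ 0.5294
After 'red': P(biased) = 0.75·0.5294 / (0.75·0.5294 + 0.5·0.4706) ≈ 0.6279
After 'red': P(biased) = 0.75·0.6279 / (0.75·0.6279 + 0.5·0.3721) ≈ 0.7168
After 'red': P(biased) = 0.75·0.7168 / (0.75·0.7168 + 0.5·0.2832) ≈ 0.7915
After 'black': P(biased) = 0.25·0.7915 / (0.25·0.7915 + 0.5·0.2085) ≈ 0.6550

0.655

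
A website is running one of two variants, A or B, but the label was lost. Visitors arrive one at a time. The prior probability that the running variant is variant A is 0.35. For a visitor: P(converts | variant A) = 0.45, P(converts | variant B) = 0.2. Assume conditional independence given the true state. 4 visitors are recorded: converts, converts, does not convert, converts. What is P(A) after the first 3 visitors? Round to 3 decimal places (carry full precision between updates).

0.652

After 'converts': P(A) = 0.45·0.3500 / (0.45·0.3500 + 0.2·0.6500) ≈ 0.5478
After 'converts': P(A) = 0.45·0.5478 / (0.45·0.5478 + 0.2·0.4522) ≈ 0.7316
After 'does not convert': P(A) = 0.55·0.7316 / (0.55·0.7316 + 0.8·0.2684) ≈ 0.6521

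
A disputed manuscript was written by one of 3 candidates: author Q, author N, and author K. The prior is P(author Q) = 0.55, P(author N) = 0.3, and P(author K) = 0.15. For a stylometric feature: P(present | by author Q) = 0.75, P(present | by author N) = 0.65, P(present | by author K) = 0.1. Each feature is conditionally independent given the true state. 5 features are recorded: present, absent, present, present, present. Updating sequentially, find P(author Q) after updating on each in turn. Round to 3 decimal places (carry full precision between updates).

0.699

After 'present': normaliser = 0.75·0.5500 + 0.65·0.3000 + 0.1·0.1500; P(author Q) ≈ 0.6627, P(author N) ≈ 0.3133, P(author K) ≈ 0.0241
After 'absent': normaliser = 0.25·0.6627 + 0.35·0.3133 + 0.9·0.0241; P(author Q) ≈ 0.5578, P(author N) ≈ 0.3692, P(author K) ≈ 0.0730
After 'present': normaliser = 0.75·0.5578 + 0.65·0.3692 + 0.1·0.0730; P(author Q) ≈ 0.6285, P(author N) ≈ 0.3605, P(author K) ≈ 0.0110
After 'present': normaliser = 0.75·0.6285 + 0.65·0.3605 + 0.1·0.0110; P(author Q) ≈ 0.6669, P(author N) ≈ 0.3315, P(author K) ≈ 0.0016
After 'present': normaliser = 0.75·0.6669 + 0.65·0.3315 + 0.1·0.0016; P(author Q) ≈ 0.6987, P(author N) ≈ 0.3010, P(author K) ≈ 0.0002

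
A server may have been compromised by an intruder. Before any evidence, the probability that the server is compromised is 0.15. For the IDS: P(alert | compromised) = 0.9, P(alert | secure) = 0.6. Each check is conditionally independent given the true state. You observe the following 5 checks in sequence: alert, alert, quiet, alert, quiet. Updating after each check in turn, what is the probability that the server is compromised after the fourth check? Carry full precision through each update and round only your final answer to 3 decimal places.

Each posterior becomes the prior for the next update.
After 'alert': P(compromised) = 0.9·0.1500 / (0.9·0.1500 + 0.6·0.8500) ≈ 0.2093
After 'alert': P(compromised) = 0.9·0.2093 / (0.9·0.2093 + 0.6·0.7907) ≈ 0.2842
After 'quiet': P(compromised) = 0.1·0.2842 / (0.1·0.2842 + 0.4·0.7158) ≈ 0.0903
After 'alert': P(compromised) = 0.9·0.0903 / (0.9·0.0903 + 0.6·0.9097) ≈ 0.1296

0.130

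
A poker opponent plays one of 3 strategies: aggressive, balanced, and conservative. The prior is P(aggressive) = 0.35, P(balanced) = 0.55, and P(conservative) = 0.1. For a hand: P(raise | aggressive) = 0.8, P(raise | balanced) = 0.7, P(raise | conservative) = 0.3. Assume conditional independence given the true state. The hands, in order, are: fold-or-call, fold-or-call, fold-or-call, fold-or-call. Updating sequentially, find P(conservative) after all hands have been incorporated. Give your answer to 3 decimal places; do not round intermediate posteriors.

After 'fold-or-call': normaliser = 0.2·0.3500 + 0.3·0.5500 + 0.7·0.1000; P(aggressive) ≈ 0.2295, P(balanced) ≈ 0.5410, P(conservative) ≈ 0.2295
After 'fold-or-call': normaliser = 0.2·0.2295 + 0.3·0.5410 + 0.7·0.2295; P(aggressive) ≈ 0.1244, P(balanced) ≈ 0.4400, P(conservative) ≈ 0.4356
After 'fold-or-call': normaliser = 0.2·0.1244 + 0.3·0.4400 + 0.7·0.4356; P(aggressive) ≈ 0.0539, P(balanced) ≈ 0.2859, P(conservative) ≈ 0.6603
After 'fold-or-call': normaliser = 0.2·0.0539 + 0.3·0.2859 + 0.7·0.6603; P(aggressive) ≈ 0.0193, P(balanced) ≈ 0.1535, P(conservative) ≈ 0.8272

0.827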